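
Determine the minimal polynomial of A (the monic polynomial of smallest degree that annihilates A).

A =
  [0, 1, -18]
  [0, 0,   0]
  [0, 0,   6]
x^3 - 6*x^2

The characteristic polynomial is χ_A(x) = x^2*(x - 6), so the eigenvalues are known. The minimal polynomial is
  m_A(x) = Π_λ (x − λ)^{k_λ}
where k_λ is the size of the *largest* Jordan block for λ (equivalently, the smallest k with (A − λI)^k v = 0 for every generalised eigenvector v of λ).

  λ = 0: largest Jordan block has size 2, contributing (x − 0)^2
  λ = 6: largest Jordan block has size 1, contributing (x − 6)

So m_A(x) = x^2*(x - 6) = x^3 - 6*x^2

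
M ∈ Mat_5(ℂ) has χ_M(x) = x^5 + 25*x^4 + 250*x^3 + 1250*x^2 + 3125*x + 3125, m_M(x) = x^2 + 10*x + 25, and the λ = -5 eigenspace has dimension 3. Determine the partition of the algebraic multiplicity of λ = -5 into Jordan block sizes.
Block sizes for λ = -5: [2, 2, 1]

Step 1 — from the characteristic polynomial, algebraic multiplicity of λ = -5 is 5. From dim ker(M − (-5)·I) = 3, there are exactly 3 Jordan blocks for λ = -5.
Step 2 — from the minimal polynomial, the factor (x + 5)^2 tells us the largest block for λ = -5 has size 2.
Step 3 — with total size 5, 3 blocks, and largest block 2, the block sizes (in nonincreasing order) are [2, 2, 1].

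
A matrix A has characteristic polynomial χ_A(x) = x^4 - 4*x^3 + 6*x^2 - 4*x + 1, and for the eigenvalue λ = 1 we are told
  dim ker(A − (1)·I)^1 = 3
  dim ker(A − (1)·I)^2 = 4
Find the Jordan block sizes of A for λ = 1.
Block sizes for λ = 1: [2, 1, 1]

From the dimensions of kernels of powers, the number of Jordan blocks of size at least j is d_j − d_{j−1} where d_j = dim ker(N^j) (with d_0 = 0). Computing the differences gives [3, 1].
The number of blocks of size exactly k is (#blocks of size ≥ k) − (#blocks of size ≥ k + 1), so the partition is: 2 block(s) of size 1, 1 block(s) of size 2.
In nonincreasing order the block sizes are [2, 1, 1].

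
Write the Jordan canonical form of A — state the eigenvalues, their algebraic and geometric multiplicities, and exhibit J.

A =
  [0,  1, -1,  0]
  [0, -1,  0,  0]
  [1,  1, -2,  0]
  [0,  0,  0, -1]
J_2(-1) ⊕ J_1(-1) ⊕ J_1(-1)

The characteristic polynomial is
  det(x·I − A) = x^4 + 4*x^3 + 6*x^2 + 4*x + 1 = (x + 1)^4

Eigenvalues and multiplicities (the geometric multiplicity of λ is n − rank(A − λI), which equals the number of Jordan blocks for λ):
  λ = -1: algebraic multiplicity = 4, geometric multiplicity = 3

Determining the block sizes for each eigenvalue:
  λ = -1: 3 blocks summing to 4 forces exactly one block of size 2 and the rest size 1 → block sizes [2, 1, 1]

Assembling the blocks gives a Jordan form
J =
  [-1,  1,  0,  0]
  [ 0, -1,  0,  0]
  [ 0,  0, -1,  0]
  [ 0,  0,  0, -1]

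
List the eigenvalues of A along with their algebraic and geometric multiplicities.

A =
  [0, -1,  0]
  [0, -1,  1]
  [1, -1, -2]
λ = -1: alg = 3, geom = 1

Step 1 — factor the characteristic polynomial to read off the algebraic multiplicities:
  χ_A(x) = (x + 1)^3

Step 2 — compute geometric multiplicities via the rank-nullity identity g(λ) = n − rank(A − λI):
  rank(A − (-1)·I) = 2, so dim ker(A − (-1)·I) = n − 2 = 1

Summary:
  λ = -1: algebraic multiplicity = 3, geometric multiplicity = 1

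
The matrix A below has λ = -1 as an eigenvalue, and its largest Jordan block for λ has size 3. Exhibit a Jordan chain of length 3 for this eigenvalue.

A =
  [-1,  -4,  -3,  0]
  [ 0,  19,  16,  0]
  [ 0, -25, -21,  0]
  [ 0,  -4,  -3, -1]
A Jordan chain for λ = -1 of length 3:
v_1 = (-5, 0, 0, -5)ᵀ
v_2 = (-4, 20, -25, -4)ᵀ
v_3 = (0, 1, 0, 0)ᵀ

Let N = A − (-1)·I. We want v_3 with N^3 v_3 = 0 but N^2 v_3 ≠ 0; then v_{j-1} := N · v_j for j = 3, …, 2.

Pick v_3 = (0, 1, 0, 0)ᵀ.
Then v_2 = N · v_3 = (-4, 20, -25, -4)ᵀ.
Then v_1 = N · v_2 = (-5, 0, 0, -5)ᵀ.

Sanity check: (A − (-1)·I) v_1 = (0, 0, 0, 0)ᵀ = 0. ✓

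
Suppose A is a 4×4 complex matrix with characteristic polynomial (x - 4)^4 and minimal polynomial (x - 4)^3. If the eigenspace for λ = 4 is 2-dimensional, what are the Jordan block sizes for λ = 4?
Block sizes for λ = 4: [3, 1]

Step 1 — from the characteristic polynomial, algebraic multiplicity of λ = 4 is 4. From dim ker(A − (4)·I) = 2, there are exactly 2 Jordan blocks for λ = 4.
Step 2 — from the minimal polynomial, the factor (x − 4)^3 tells us the largest block for λ = 4 has size 3.
Step 3 — with total size 4, 2 blocks, and largest block 3, the block sizes (in nonincreasing order) are [3, 1].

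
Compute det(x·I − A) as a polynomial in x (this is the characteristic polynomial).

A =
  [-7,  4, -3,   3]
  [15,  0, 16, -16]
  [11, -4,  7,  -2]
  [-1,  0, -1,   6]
x^4 - 6*x^3 - 11*x^2 + 60*x + 100

Expanding det(x·I − A) (e.g. by cofactor expansion or by noting that A is similar to its Jordan form J, which has the same characteristic polynomial as A) gives
  χ_A(x) = x^4 - 6*x^3 - 11*x^2 + 60*x + 100
which factors as (x - 5)^2*(x + 2)^2. The eigenvalues (with algebraic multiplicities) are λ = -2 with multiplicity 2, λ = 5 with multiplicity 2.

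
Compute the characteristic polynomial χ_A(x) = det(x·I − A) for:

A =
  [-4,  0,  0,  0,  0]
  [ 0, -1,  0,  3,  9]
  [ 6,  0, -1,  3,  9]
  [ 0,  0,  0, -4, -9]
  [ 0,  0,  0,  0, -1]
x^5 + 11*x^4 + 43*x^3 + 73*x^2 + 56*x + 16

Expanding det(x·I − A) (e.g. by cofactor expansion or by noting that A is similar to its Jordan form J, which has the same characteristic polynomial as A) gives
  χ_A(x) = x^5 + 11*x^4 + 43*x^3 + 73*x^2 + 56*x + 16
which factors as (x + 1)^3*(x + 4)^2. The eigenvalues (with algebraic multiplicities) are λ = -4 with multiplicity 2, λ = -1 with multiplicity 3.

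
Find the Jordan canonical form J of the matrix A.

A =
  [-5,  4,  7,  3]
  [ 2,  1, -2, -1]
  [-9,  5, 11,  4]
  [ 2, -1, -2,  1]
J_2(2) ⊕ J_2(2)

The characteristic polynomial is
  det(x·I − A) = x^4 - 8*x^3 + 24*x^2 - 32*x + 16 = (x - 2)^4

Eigenvalues and multiplicities (the geometric multiplicity of λ is n − rank(A − λI), which equals the number of Jordan blocks for λ):
  λ = 2: algebraic multiplicity = 4, geometric multiplicity = 2

Determining the block sizes for each eigenvalue:
  λ = 2: with am = 4 and gm = 2, the partition is not yet determined (e.g. several partitions of 4 into 2 parts exist). Let N = A − (2)·I. Computing rank(N^1) = 2, rank(N^2) = 0; the number of blocks of size ≥ j is rank(N^{j−1}) − rank(N^j), giving [2, 2]. So we have 2 block(s) of size 2 → block sizes [2, 2]

Assembling the blocks gives a Jordan form
J =
  [2, 1, 0, 0]
  [0, 2, 0, 0]
  [0, 0, 2, 1]
  [0, 0, 0, 2]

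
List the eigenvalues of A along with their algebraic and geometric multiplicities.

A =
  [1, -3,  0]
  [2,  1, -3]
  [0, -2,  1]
λ = 1: alg = 3, geom = 1

Step 1 — factor the characteristic polynomial to read off the algebraic multiplicities:
  χ_A(x) = (x - 1)^3

Step 2 — compute geometric multiplicities via the rank-nullity identity g(λ) = n − rank(A − λI):
  rank(A − (1)·I) = 2, so dim ker(A − (1)·I) = n − 2 = 1

Summary:
  λ = 1: algebraic multiplicity = 3, geometric multiplicity = 1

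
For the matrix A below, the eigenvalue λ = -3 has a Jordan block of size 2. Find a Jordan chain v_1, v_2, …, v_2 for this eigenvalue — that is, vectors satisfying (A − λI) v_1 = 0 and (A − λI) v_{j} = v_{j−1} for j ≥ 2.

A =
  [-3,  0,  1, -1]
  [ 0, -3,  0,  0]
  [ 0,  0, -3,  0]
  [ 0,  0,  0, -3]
A Jordan chain for λ = -3 of length 2:
v_1 = (1, 0, 0, 0)ᵀ
v_2 = (0, 0, 1, 0)ᵀ

Let N = A − (-3)·I. We want v_2 with N^2 v_2 = 0 but N^1 v_2 ≠ 0; then v_{j-1} := N · v_j for j = 2, …, 2.

Pick v_2 = (0, 0, 1, 0)ᵀ.
Then v_1 = N · v_2 = (1, 0, 0, 0)ᵀ.

Sanity check: (A − (-3)·I) v_1 = (0, 0, 0, 0)ᵀ = 0. ✓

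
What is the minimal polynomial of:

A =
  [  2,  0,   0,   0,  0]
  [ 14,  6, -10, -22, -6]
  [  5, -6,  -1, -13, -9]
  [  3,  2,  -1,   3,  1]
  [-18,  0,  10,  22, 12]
x^3 - 14*x^2 + 60*x - 72

The characteristic polynomial is χ_A(x) = (x - 6)^3*(x - 2)^2, so the eigenvalues are known. The minimal polynomial is
  m_A(x) = Π_λ (x − λ)^{k_λ}
where k_λ is the size of the *largest* Jordan block for λ (equivalently, the smallest k with (A − λI)^k v = 0 for every generalised eigenvector v of λ).

  λ = 2: largest Jordan block has size 1, contributing (x − 2)
  λ = 6: largest Jordan block has size 2, contributing (x − 6)^2

So m_A(x) = (x - 6)^2*(x - 2) = x^3 - 14*x^2 + 60*x - 72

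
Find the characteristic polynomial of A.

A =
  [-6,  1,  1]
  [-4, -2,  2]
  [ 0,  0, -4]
x^3 + 12*x^2 + 48*x + 64

Expanding det(x·I − A) (e.g. by cofactor expansion or by noting that A is similar to its Jordan form J, which has the same characteristic polynomial as A) gives
  χ_A(x) = x^3 + 12*x^2 + 48*x + 64
which factors as (x + 4)^3. The eigenvalues (with algebraic multiplicities) are λ = -4 with multiplicity 3.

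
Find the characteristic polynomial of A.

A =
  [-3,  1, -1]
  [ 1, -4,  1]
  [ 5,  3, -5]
x^3 + 12*x^2 + 48*x + 64

Expanding det(x·I − A) (e.g. by cofactor expansion or by noting that A is similar to its Jordan form J, which has the same characteristic polynomial as A) gives
  χ_A(x) = x^3 + 12*x^2 + 48*x + 64
which factors as (x + 4)^3. The eigenvalues (with algebraic multiplicities) are λ = -4 with multiplicity 3.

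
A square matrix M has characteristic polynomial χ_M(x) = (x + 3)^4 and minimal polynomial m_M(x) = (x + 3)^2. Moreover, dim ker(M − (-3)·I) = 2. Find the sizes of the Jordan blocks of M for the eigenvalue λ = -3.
Block sizes for λ = -3: [2, 2]

Step 1 — from the characteristic polynomial, algebraic multiplicity of λ = -3 is 4. From dim ker(M − (-3)·I) = 2, there are exactly 2 Jordan blocks for λ = -3.
Step 2 — from the minimal polynomial, the factor (x + 3)^2 tells us the largest block for λ = -3 has size 2.
Step 3 — with total size 4, 2 blocks, and largest block 2, the block sizes (in nonincreasing order) are [2, 2].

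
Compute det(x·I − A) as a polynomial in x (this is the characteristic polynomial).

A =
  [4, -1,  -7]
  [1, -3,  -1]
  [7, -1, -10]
x^3 + 9*x^2 + 27*x + 27

Expanding det(x·I − A) (e.g. by cofactor expansion or by noting that A is similar to its Jordan form J, which has the same characteristic polynomial as A) gives
  χ_A(x) = x^3 + 9*x^2 + 27*x + 27
which factors as (x + 3)^3. The eigenvalues (with algebraic multiplicities) are λ = -3 with multiplicity 3.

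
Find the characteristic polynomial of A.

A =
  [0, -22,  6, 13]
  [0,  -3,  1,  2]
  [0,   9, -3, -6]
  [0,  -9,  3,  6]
x^4

Expanding det(x·I − A) (e.g. by cofactor expansion or by noting that A is similar to its Jordan form J, which has the same characteristic polynomial as A) gives
  χ_A(x) = x^4
which factors as x^4. The eigenvalues (with algebraic multiplicities) are λ = 0 with multiplicity 4.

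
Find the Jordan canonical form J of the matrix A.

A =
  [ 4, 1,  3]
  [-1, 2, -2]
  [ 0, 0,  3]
J_3(3)

The characteristic polynomial is
  det(x·I − A) = x^3 - 9*x^2 + 27*x - 27 = (x - 3)^3

Eigenvalues and multiplicities (the geometric multiplicity of λ is n − rank(A − λI), which equals the number of Jordan blocks for λ):
  λ = 3: algebraic multiplicity = 3, geometric multiplicity = 1

Determining the block sizes for each eigenvalue:
  λ = 3: one block (gm = 1), so the single block has size am = 3 → block sizes [3]

Assembling the blocks gives a Jordan form
J =
  [3, 1, 0]
  [0, 3, 1]
  [0, 0, 3]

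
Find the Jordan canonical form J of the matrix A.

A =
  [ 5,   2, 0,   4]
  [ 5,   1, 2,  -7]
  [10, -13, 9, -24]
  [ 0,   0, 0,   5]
J_3(5) ⊕ J_1(5)

The characteristic polynomial is
  det(x·I − A) = x^4 - 20*x^3 + 150*x^2 - 500*x + 625 = (x - 5)^4

Eigenvalues and multiplicities (the geometric multiplicity of λ is n − rank(A − λI), which equals the number of Jordan blocks for λ):
  λ = 5: algebraic multiplicity = 4, geometric multiplicity = 2

Determining the block sizes for each eigenvalue:
  λ = 5: with am = 4 and gm = 2, the partition is not yet determined (e.g. several partitions of 4 into 2 parts exist). Let N = A − (5)·I. Computing rank(N^1) = 2, rank(N^2) = 1, rank(N^3) = 0; the number of blocks of size ≥ j is rank(N^{j−1}) − rank(N^j), giving [2, 1, 1]. So we have 1 block(s) of size 3, 1 block(s) of size 1 → block sizes [3, 1]

Assembling the blocks gives a Jordan form
J =
  [5, 1, 0, 0]
  [0, 5, 1, 0]
  [0, 0, 5, 0]
  [0, 0, 0, 5]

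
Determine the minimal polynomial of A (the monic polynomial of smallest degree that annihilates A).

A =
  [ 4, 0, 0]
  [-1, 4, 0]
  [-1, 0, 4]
x^2 - 8*x + 16

The characteristic polynomial is χ_A(x) = (x - 4)^3, so the eigenvalues are known. The minimal polynomial is
  m_A(x) = Π_λ (x − λ)^{k_λ}
where k_λ is the size of the *largest* Jordan block for λ (equivalently, the smallest k with (A − λI)^k v = 0 for every generalised eigenvector v of λ).

  λ = 4: largest Jordan block has size 2, contributing (x − 4)^2

So m_A(x) = (x - 4)^2 = x^2 - 8*x + 16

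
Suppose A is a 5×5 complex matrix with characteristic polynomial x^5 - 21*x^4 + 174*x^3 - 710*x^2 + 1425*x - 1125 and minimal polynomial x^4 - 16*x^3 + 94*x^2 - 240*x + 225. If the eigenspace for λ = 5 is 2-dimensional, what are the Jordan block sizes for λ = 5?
Block sizes for λ = 5: [2, 1]

Step 1 — from the characteristic polynomial, algebraic multiplicity of λ = 5 is 3. From dim ker(A − (5)·I) = 2, there are exactly 2 Jordan blocks for λ = 5.
Step 2 — from the minimal polynomial, the factor (x − 5)^2 tells us the largest block for λ = 5 has size 2.
Step 3 — with total size 3, 2 blocks, and largest block 2, the block sizes (in nonincreasing order) are [2, 1].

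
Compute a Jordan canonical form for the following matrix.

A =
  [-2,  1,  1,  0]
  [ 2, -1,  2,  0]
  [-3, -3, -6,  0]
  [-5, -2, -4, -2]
J_2(-3) ⊕ J_1(-3) ⊕ J_1(-2)

The characteristic polynomial is
  det(x·I − A) = x^4 + 11*x^3 + 45*x^2 + 81*x + 54 = (x + 2)*(x + 3)^3

Eigenvalues and multiplicities (the geometric multiplicity of λ is n − rank(A − λI), which equals the number of Jordan blocks for λ):
  λ = -3: algebraic multiplicity = 3, geometric multiplicity = 2
  λ = -2: algebraic multiplicity = 1, geometric multiplicity = 1

Determining the block sizes for each eigenvalue:
  λ = -3: 2 blocks summing to 3 forces exactly one block of size 2 and the rest size 1 → block sizes [2, 1]
  λ = -2: one block (gm = 1), so the single block has size am = 1 → block sizes [1]

Assembling the blocks gives a Jordan form
J =
  [-3,  1,  0,  0]
  [ 0, -3,  0,  0]
  [ 0,  0, -3,  0]
  [ 0,  0,  0, -2]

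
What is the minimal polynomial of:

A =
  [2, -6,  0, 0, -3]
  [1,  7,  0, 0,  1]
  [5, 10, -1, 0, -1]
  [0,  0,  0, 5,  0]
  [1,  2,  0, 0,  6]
x^3 - 9*x^2 + 15*x + 25

The characteristic polynomial is χ_A(x) = (x - 5)^4*(x + 1), so the eigenvalues are known. The minimal polynomial is
  m_A(x) = Π_λ (x − λ)^{k_λ}
where k_λ is the size of the *largest* Jordan block for λ (equivalently, the smallest k with (A − λI)^k v = 0 for every generalised eigenvector v of λ).

  λ = -1: largest Jordan block has size 1, contributing (x + 1)
  λ = 5: largest Jordan block has size 2, contributing (x − 5)^2

So m_A(x) = (x - 5)^2*(x + 1) = x^3 - 9*x^2 + 15*x + 25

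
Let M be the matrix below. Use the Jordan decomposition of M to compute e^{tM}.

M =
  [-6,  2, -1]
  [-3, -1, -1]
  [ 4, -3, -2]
e^{tM} =
  [-t^2*exp(-3*t)/2 - 3*t*exp(-3*t) + exp(-3*t), t^2*exp(-3*t)/2 + 2*t*exp(-3*t), -t*exp(-3*t)]
  [-t^2*exp(-3*t)/2 - 3*t*exp(-3*t), t^2*exp(-3*t)/2 + 2*t*exp(-3*t) + exp(-3*t), -t*exp(-3*t)]
  [t^2*exp(-3*t)/2 + 4*t*exp(-3*t), -t^2*exp(-3*t)/2 - 3*t*exp(-3*t), t*exp(-3*t) + exp(-3*t)]

Strategy: write M = P · J · P⁻¹ where J is a Jordan canonical form, so e^{tM} = P · e^{tJ} · P⁻¹, and e^{tJ} can be computed block-by-block.

M has Jordan form
J =
  [-3,  1,  0]
  [ 0, -3,  1]
  [ 0,  0, -3]
(up to reordering of blocks).

Per-block formulas:
  For a 3×3 Jordan block J_3(-3): exp(t · J_3(-3)) = e^(-3t)·(I + t·N + (t^2/2)·N^2), where N is the 3×3 nilpotent shift.

After assembling e^{tJ} and conjugating by P, we get:

e^{tM} =
  [-t^2*exp(-3*t)/2 - 3*t*exp(-3*t) + exp(-3*t), t^2*exp(-3*t)/2 + 2*t*exp(-3*t), -t*exp(-3*t)]
  [-t^2*exp(-3*t)/2 - 3*t*exp(-3*t), t^2*exp(-3*t)/2 + 2*t*exp(-3*t) + exp(-3*t), -t*exp(-3*t)]
  [t^2*exp(-3*t)/2 + 4*t*exp(-3*t), -t^2*exp(-3*t)/2 - 3*t*exp(-3*t), t*exp(-3*t) + exp(-3*t)]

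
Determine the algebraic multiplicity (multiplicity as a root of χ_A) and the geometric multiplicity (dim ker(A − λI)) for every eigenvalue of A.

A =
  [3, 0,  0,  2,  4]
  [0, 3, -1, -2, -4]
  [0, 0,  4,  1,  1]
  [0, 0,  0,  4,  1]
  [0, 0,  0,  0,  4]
λ = 3: alg = 2, geom = 2; λ = 4: alg = 3, geom = 1

Step 1 — factor the characteristic polynomial to read off the algebraic multiplicities:
  χ_A(x) = (x - 4)^3*(x - 3)^2

Step 2 — compute geometric multiplicities via the rank-nullity identity g(λ) = n − rank(A − λI):
  rank(A − (3)·I) = 3, so dim ker(A − (3)·I) = n − 3 = 2
  rank(A − (4)·I) = 4, so dim ker(A − (4)·I) = n − 4 = 1

Summary:
  λ = 3: algebraic multiplicity = 2, geometric multiplicity = 2
  λ = 4: algebraic multiplicity = 3, geometric multiplicity = 1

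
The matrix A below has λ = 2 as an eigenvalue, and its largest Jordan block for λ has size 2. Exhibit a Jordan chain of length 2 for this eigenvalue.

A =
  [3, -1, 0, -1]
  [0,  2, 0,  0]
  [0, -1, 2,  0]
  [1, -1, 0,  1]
A Jordan chain for λ = 2 of length 2:
v_1 = (1, 0, 0, 1)ᵀ
v_2 = (1, 0, 0, 0)ᵀ

Let N = A − (2)·I. We want v_2 with N^2 v_2 = 0 but N^1 v_2 ≠ 0; then v_{j-1} := N · v_j for j = 2, …, 2.

Pick v_2 = (1, 0, 0, 0)ᵀ.
Then v_1 = N · v_2 = (1, 0, 0, 1)ᵀ.

Sanity check: (A − (2)·I) v_1 = (0, 0, 0, 0)ᵀ = 0. ✓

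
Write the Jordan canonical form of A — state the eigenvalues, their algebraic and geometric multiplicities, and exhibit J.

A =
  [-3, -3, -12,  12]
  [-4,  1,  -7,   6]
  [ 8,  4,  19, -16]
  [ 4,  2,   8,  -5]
J_3(3) ⊕ J_1(3)

The characteristic polynomial is
  det(x·I − A) = x^4 - 12*x^3 + 54*x^2 - 108*x + 81 = (x - 3)^4

Eigenvalues and multiplicities (the geometric multiplicity of λ is n − rank(A − λI), which equals the number of Jordan blocks for λ):
  λ = 3: algebraic multiplicity = 4, geometric multiplicity = 2

Determining the block sizes for each eigenvalue:
  λ = 3: with am = 4 and gm = 2, the partition is not yet determined (e.g. several partitions of 4 into 2 parts exist). Let N = A − (3)·I. Computing rank(N^1) = 2, rank(N^2) = 1, rank(N^3) = 0; the number of blocks of size ≥ j is rank(N^{j−1}) − rank(N^j), giving [2, 1, 1]. So we have 1 block(s) of size 3, 1 block(s) of size 1 → block sizes [3, 1]

Assembling the blocks gives a Jordan form
J =
  [3, 1, 0, 0]
  [0, 3, 1, 0]
  [0, 0, 3, 0]
  [0, 0, 0, 3]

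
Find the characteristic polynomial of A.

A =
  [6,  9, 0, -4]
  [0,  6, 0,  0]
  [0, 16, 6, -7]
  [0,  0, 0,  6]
x^4 - 24*x^3 + 216*x^2 - 864*x + 1296

Expanding det(x·I − A) (e.g. by cofactor expansion or by noting that A is similar to its Jordan form J, which has the same characteristic polynomial as A) gives
  χ_A(x) = x^4 - 24*x^3 + 216*x^2 - 864*x + 1296
which factors as (x - 6)^4. The eigenvalues (with algebraic multiplicities) are λ = 6 with multiplicity 4.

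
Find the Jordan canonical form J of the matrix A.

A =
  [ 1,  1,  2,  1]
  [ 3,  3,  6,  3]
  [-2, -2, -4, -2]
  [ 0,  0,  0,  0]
J_2(0) ⊕ J_1(0) ⊕ J_1(0)

The characteristic polynomial is
  det(x·I − A) = x^4

Eigenvalues and multiplicities (the geometric multiplicity of λ is n − rank(A − λI), which equals the number of Jordan blocks for λ):
  λ = 0: algebraic multiplicity = 4, geometric multiplicity = 3

Determining the block sizes for each eigenvalue:
  λ = 0: 3 blocks summing to 4 forces exactly one block of size 2 and the rest size 1 → block sizes [2, 1, 1]

Assembling the blocks gives a Jordan form
J =
  [0, 1, 0, 0]
  [0, 0, 0, 0]
  [0, 0, 0, 0]
  [0, 0, 0, 0]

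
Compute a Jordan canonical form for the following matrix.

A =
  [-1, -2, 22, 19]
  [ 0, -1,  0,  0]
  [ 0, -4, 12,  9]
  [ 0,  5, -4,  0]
J_2(-1) ⊕ J_2(6)

The characteristic polynomial is
  det(x·I − A) = x^4 - 10*x^3 + 13*x^2 + 60*x + 36 = (x - 6)^2*(x + 1)^2

Eigenvalues and multiplicities (the geometric multiplicity of λ is n − rank(A − λI), which equals the number of Jordan blocks for λ):
  λ = -1: algebraic multiplicity = 2, geometric multiplicity = 1
  λ = 6: algebraic multiplicity = 2, geometric multiplicity = 1

Determining the block sizes for each eigenvalue:
  λ = -1: one block (gm = 1), so the single block has size am = 2 → block sizes [2]
  λ = 6: one block (gm = 1), so the single block has size am = 2 → block sizes [2]

Assembling the blocks gives a Jordan form
J =
  [-1,  1, 0, 0]
  [ 0, -1, 0, 0]
  [ 0,  0, 6, 1]
  [ 0,  0, 0, 6]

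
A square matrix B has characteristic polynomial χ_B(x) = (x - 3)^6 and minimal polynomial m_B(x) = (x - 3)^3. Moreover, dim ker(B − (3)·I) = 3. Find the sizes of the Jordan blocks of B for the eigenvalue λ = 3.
Block sizes for λ = 3: [3, 2, 1]

Step 1 — from the characteristic polynomial, algebraic multiplicity of λ = 3 is 6. From dim ker(B − (3)·I) = 3, there are exactly 3 Jordan blocks for λ = 3.
Step 2 — from the minimal polynomial, the factor (x − 3)^3 tells us the largest block for λ = 3 has size 3.
Step 3 — with total size 6, 3 blocks, and largest block 3, the block sizes (in nonincreasing order) are [3, 2, 1].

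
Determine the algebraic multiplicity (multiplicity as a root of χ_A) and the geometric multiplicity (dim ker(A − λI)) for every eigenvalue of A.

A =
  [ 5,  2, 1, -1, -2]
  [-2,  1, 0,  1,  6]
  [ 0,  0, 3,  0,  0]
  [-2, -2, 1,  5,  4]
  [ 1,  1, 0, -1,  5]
λ = 3: alg = 3, geom = 1; λ = 5: alg = 2, geom = 1

Step 1 — factor the characteristic polynomial to read off the algebraic multiplicities:
  χ_A(x) = (x - 5)^2*(x - 3)^3

Step 2 — compute geometric multiplicities via the rank-nullity identity g(λ) = n − rank(A − λI):
  rank(A − (3)·I) = 4, so dim ker(A − (3)·I) = n − 4 = 1
  rank(A − (5)·I) = 4, so dim ker(A − (5)·I) = n − 4 = 1

Summary:
  λ = 3: algebraic multiplicity = 3, geometric multiplicity = 1
  λ = 5: algebraic multiplicity = 2, geometric multiplicity = 1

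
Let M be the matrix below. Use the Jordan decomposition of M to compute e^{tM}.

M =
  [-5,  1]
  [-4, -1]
e^{tM} =
  [-2*t*exp(-3*t) + exp(-3*t), t*exp(-3*t)]
  [-4*t*exp(-3*t), 2*t*exp(-3*t) + exp(-3*t)]

Strategy: write M = P · J · P⁻¹ where J is a Jordan canonical form, so e^{tM} = P · e^{tJ} · P⁻¹, and e^{tJ} can be computed block-by-block.

M has Jordan form
J =
  [-3,  1]
  [ 0, -3]
(up to reordering of blocks).

Per-block formulas:
  For a 2×2 Jordan block J_2(-3): exp(t · J_2(-3)) = e^(-3t)·(I + t·N), where N is the 2×2 nilpotent shift.

After assembling e^{tJ} and conjugating by P, we get:

e^{tM} =
  [-2*t*exp(-3*t) + exp(-3*t), t*exp(-3*t)]
  [-4*t*exp(-3*t), 2*t*exp(-3*t) + exp(-3*t)]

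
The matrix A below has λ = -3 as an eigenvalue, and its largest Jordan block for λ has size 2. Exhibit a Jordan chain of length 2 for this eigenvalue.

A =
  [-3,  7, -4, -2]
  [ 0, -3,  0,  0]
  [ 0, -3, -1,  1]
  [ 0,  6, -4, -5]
A Jordan chain for λ = -3 of length 2:
v_1 = (7, 0, -3, 6)ᵀ
v_2 = (0, 1, 0, 0)ᵀ

Let N = A − (-3)·I. We want v_2 with N^2 v_2 = 0 but N^1 v_2 ≠ 0; then v_{j-1} := N · v_j for j = 2, …, 2.

Pick v_2 = (0, 1, 0, 0)ᵀ.
Then v_1 = N · v_2 = (7, 0, -3, 6)ᵀ.

Sanity check: (A − (-3)·I) v_1 = (0, 0, 0, 0)ᵀ = 0. ✓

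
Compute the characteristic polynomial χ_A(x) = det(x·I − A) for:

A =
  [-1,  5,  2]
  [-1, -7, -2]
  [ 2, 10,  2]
x^3 + 6*x^2 + 12*x + 8

Expanding det(x·I − A) (e.g. by cofactor expansion or by noting that A is similar to its Jordan form J, which has the same characteristic polynomial as A) gives
  χ_A(x) = x^3 + 6*x^2 + 12*x + 8
which factors as (x + 2)^3. The eigenvalues (with algebraic multiplicities) are λ = -2 with multiplicity 3.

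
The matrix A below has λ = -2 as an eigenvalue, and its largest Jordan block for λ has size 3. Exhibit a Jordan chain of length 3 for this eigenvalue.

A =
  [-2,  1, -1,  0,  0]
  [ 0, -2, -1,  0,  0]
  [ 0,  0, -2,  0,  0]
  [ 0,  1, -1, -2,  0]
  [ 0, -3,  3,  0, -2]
A Jordan chain for λ = -2 of length 3:
v_1 = (-1, 0, 0, -1, 3)ᵀ
v_2 = (-1, -1, 0, -1, 3)ᵀ
v_3 = (0, 0, 1, 0, 0)ᵀ

Let N = A − (-2)·I. We want v_3 with N^3 v_3 = 0 but N^2 v_3 ≠ 0; then v_{j-1} := N · v_j for j = 3, …, 2.

Pick v_3 = (0, 0, 1, 0, 0)ᵀ.
Then v_2 = N · v_3 = (-1, -1, 0, -1, 3)ᵀ.
Then v_1 = N · v_2 = (-1, 0, 0, -1, 3)ᵀ.

Sanity check: (A − (-2)·I) v_1 = (0, 0, 0, 0, 0)ᵀ = 0. ✓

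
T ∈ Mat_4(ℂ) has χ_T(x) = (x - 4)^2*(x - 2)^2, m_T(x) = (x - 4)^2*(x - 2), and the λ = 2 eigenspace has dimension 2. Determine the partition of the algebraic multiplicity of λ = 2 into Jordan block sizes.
Block sizes for λ = 2: [1, 1]

Step 1 — from the characteristic polynomial, algebraic multiplicity of λ = 2 is 2. From dim ker(T − (2)·I) = 2, there are exactly 2 Jordan blocks for λ = 2.
Step 2 — from the minimal polynomial, the factor (x − 2) tells us the largest block for λ = 2 has size 1.
Step 3 — with total size 2, 2 blocks, and largest block 1, the block sizes (in nonincreasing order) are [1, 1].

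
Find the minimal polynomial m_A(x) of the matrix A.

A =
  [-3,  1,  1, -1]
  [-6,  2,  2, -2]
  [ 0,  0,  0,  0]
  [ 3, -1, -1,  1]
x^2

The characteristic polynomial is χ_A(x) = x^4, so the eigenvalues are known. The minimal polynomial is
  m_A(x) = Π_λ (x − λ)^{k_λ}
where k_λ is the size of the *largest* Jordan block for λ (equivalently, the smallest k with (A − λI)^k v = 0 for every generalised eigenvector v of λ).

  λ = 0: largest Jordan block has size 2, contributing (x − 0)^2

So m_A(x) = x^2 = x^2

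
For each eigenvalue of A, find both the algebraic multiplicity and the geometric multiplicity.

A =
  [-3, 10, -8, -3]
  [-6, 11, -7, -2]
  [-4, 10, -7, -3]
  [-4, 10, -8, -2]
λ = -4: alg = 1, geom = 1; λ = 1: alg = 3, geom = 2

Step 1 — factor the characteristic polynomial to read off the algebraic multiplicities:
  χ_A(x) = (x - 1)^3*(x + 4)

Step 2 — compute geometric multiplicities via the rank-nullity identity g(λ) = n − rank(A − λI):
  rank(A − (-4)·I) = 3, so dim ker(A − (-4)·I) = n − 3 = 1
  rank(A − (1)·I) = 2, so dim ker(A − (1)·I) = n − 2 = 2

Summary:
  λ = -4: algebraic multiplicity = 1, geometric multiplicity = 1
  λ = 1: algebraic multiplicity = 3, geometric multiplicity = 2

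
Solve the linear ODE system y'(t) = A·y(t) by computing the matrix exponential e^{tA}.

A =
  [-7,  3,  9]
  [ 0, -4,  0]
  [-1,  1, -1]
e^{tA} =
  [-3*t*exp(-4*t) + exp(-4*t), 3*t*exp(-4*t), 9*t*exp(-4*t)]
  [0, exp(-4*t), 0]
  [-t*exp(-4*t), t*exp(-4*t), 3*t*exp(-4*t) + exp(-4*t)]

Strategy: write A = P · J · P⁻¹ where J is a Jordan canonical form, so e^{tA} = P · e^{tJ} · P⁻¹, and e^{tJ} can be computed block-by-block.

A has Jordan form
J =
  [-4,  1,  0]
  [ 0, -4,  0]
  [ 0,  0, -4]
(up to reordering of blocks).

Per-block formulas:
  For a 2×2 Jordan block J_2(-4): exp(t · J_2(-4)) = e^(-4t)·(I + t·N), where N is the 2×2 nilpotent shift.
  For a 1×1 block at λ = -4: exp(t · [-4]) = [e^(-4t)].

After assembling e^{tJ} and conjugating by P, we get:

e^{tA} =
  [-3*t*exp(-4*t) + exp(-4*t), 3*t*exp(-4*t), 9*t*exp(-4*t)]
  [0, exp(-4*t), 0]
  [-t*exp(-4*t), t*exp(-4*t), 3*t*exp(-4*t) + exp(-4*t)]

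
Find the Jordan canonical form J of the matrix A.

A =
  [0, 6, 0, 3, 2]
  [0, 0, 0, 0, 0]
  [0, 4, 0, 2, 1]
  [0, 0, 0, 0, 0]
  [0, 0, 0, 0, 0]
J_2(0) ⊕ J_2(0) ⊕ J_1(0)

The characteristic polynomial is
  det(x·I − A) = x^5

Eigenvalues and multiplicities (the geometric multiplicity of λ is n − rank(A − λI), which equals the number of Jordan blocks for λ):
  λ = 0: algebraic multiplicity = 5, geometric multiplicity = 3

Determining the block sizes for each eigenvalue:
  λ = 0: with am = 5 and gm = 3, the partition is not yet determined (e.g. several partitions of 5 into 3 parts exist). Let N = A − (0)·I. Computing rank(N^1) = 2, rank(N^2) = 0; the number of blocks of size ≥ j is rank(N^{j−1}) − rank(N^j), giving [3, 2]. So we have 2 block(s) of size 2, 1 block(s) of size 1 → block sizes [2, 2, 1]

Assembling the blocks gives a Jordan form
J =
  [0, 1, 0, 0, 0]
  [0, 0, 0, 0, 0]
  [0, 0, 0, 1, 0]
  [0, 0, 0, 0, 0]
  [0, 0, 0, 0, 0]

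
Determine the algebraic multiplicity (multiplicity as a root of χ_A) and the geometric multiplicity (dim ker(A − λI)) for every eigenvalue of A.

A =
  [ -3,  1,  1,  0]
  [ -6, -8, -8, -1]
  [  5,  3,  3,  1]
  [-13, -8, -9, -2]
λ = -4: alg = 2, geom = 1; λ = -1: alg = 2, geom = 1

Step 1 — factor the characteristic polynomial to read off the algebraic multiplicities:
  χ_A(x) = (x + 1)^2*(x + 4)^2

Step 2 — compute geometric multiplicities via the rank-nullity identity g(λ) = n − rank(A − λI):
  rank(A − (-4)·I) = 3, so dim ker(A − (-4)·I) = n − 3 = 1
  rank(A − (-1)·I) = 3, so dim ker(A − (-1)·I) = n − 3 = 1

Summary:
  λ = -4: algebraic multiplicity = 2, geometric multiplicity = 1
  λ = -1: algebraic multiplicity = 2, geometric multiplicity = 1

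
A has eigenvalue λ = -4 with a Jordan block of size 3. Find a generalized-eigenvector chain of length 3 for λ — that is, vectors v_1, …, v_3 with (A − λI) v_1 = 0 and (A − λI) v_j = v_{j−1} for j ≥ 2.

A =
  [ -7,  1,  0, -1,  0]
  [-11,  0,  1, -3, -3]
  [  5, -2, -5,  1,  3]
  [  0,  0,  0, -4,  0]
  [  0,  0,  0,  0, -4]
A Jordan chain for λ = -4 of length 3:
v_1 = (-2, -6, 2, 0, 0)ᵀ
v_2 = (-3, -11, 5, 0, 0)ᵀ
v_3 = (1, 0, 0, 0, 0)ᵀ

Let N = A − (-4)·I. We want v_3 with N^3 v_3 = 0 but N^2 v_3 ≠ 0; then v_{j-1} := N · v_j for j = 3, …, 2.

Pick v_3 = (1, 0, 0, 0, 0)ᵀ.
Then v_2 = N · v_3 = (-3, -11, 5, 0, 0)ᵀ.
Then v_1 = N · v_2 = (-2, -6, 2, 0, 0)ᵀ.

Sanity check: (A − (-4)·I) v_1 = (0, 0, 0, 0, 0)ᵀ = 0. ✓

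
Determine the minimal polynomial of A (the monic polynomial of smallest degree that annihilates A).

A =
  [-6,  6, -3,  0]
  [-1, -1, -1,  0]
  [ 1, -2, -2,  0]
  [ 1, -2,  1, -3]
x^2 + 6*x + 9

The characteristic polynomial is χ_A(x) = (x + 3)^4, so the eigenvalues are known. The minimal polynomial is
  m_A(x) = Π_λ (x − λ)^{k_λ}
where k_λ is the size of the *largest* Jordan block for λ (equivalently, the smallest k with (A − λI)^k v = 0 for every generalised eigenvector v of λ).

  λ = -3: largest Jordan block has size 2, contributing (x + 3)^2

So m_A(x) = (x + 3)^2 = x^2 + 6*x + 9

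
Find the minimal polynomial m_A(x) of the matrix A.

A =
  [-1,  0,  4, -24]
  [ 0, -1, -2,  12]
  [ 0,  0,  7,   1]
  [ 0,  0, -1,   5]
x^3 - 11*x^2 + 24*x + 36

The characteristic polynomial is χ_A(x) = (x - 6)^2*(x + 1)^2, so the eigenvalues are known. The minimal polynomial is
  m_A(x) = Π_λ (x − λ)^{k_λ}
where k_λ is the size of the *largest* Jordan block for λ (equivalently, the smallest k with (A − λI)^k v = 0 for every generalised eigenvector v of λ).

  λ = -1: largest Jordan block has size 1, contributing (x + 1)
  λ = 6: largest Jordan block has size 2, contributing (x − 6)^2

So m_A(x) = (x - 6)^2*(x + 1) = x^3 - 11*x^2 + 24*x + 36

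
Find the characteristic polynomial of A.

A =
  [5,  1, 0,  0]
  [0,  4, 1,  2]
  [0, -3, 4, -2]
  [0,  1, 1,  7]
x^4 - 20*x^3 + 150*x^2 - 500*x + 625

Expanding det(x·I − A) (e.g. by cofactor expansion or by noting that A is similar to its Jordan form J, which has the same characteristic polynomial as A) gives
  χ_A(x) = x^4 - 20*x^3 + 150*x^2 - 500*x + 625
which factors as (x - 5)^4. The eigenvalues (with algebraic multiplicities) are λ = 5 with multiplicity 4.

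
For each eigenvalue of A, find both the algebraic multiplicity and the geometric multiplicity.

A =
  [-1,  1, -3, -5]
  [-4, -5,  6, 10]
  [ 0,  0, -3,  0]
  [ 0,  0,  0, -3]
λ = -3: alg = 4, geom = 3

Step 1 — factor the characteristic polynomial to read off the algebraic multiplicities:
  χ_A(x) = (x + 3)^4

Step 2 — compute geometric multiplicities via the rank-nullity identity g(λ) = n − rank(A − λI):
  rank(A − (-3)·I) = 1, so dim ker(A − (-3)·I) = n − 1 = 3

Summary:
  λ = -3: algebraic multiplicity = 4, geometric multiplicity = 3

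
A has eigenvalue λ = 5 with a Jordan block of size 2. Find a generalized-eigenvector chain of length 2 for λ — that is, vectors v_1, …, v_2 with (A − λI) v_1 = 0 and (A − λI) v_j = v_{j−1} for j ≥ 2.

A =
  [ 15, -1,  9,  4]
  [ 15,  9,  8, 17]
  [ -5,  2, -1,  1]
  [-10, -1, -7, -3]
A Jordan chain for λ = 5 of length 2:
v_1 = (10, 15, -5, -10)ᵀ
v_2 = (1, 0, 0, 0)ᵀ

Let N = A − (5)·I. We want v_2 with N^2 v_2 = 0 but N^1 v_2 ≠ 0; then v_{j-1} := N · v_j for j = 2, …, 2.

Pick v_2 = (1, 0, 0, 0)ᵀ.
Then v_1 = N · v_2 = (10, 15, -5, -10)ᵀ.

Sanity check: (A − (5)·I) v_1 = (0, 0, 0, 0)ᵀ = 0. ✓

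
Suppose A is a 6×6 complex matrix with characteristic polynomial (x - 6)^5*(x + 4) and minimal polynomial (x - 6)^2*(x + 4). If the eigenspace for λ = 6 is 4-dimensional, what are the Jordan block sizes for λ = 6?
Block sizes for λ = 6: [2, 1, 1, 1]

Step 1 — from the characteristic polynomial, algebraic multiplicity of λ = 6 is 5. From dim ker(A − (6)·I) = 4, there are exactly 4 Jordan blocks for λ = 6.
Step 2 — from the minimal polynomial, the factor (x − 6)^2 tells us the largest block for λ = 6 has size 2.
Step 3 — with total size 5, 4 blocks, and largest block 2, the block sizes (in nonincreasing order) are [2, 1, 1, 1].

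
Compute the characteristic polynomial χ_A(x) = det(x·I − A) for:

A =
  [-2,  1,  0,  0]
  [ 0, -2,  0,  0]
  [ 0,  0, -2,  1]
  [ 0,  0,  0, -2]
x^4 + 8*x^3 + 24*x^2 + 32*x + 16

Expanding det(x·I − A) (e.g. by cofactor expansion or by noting that A is similar to its Jordan form J, which has the same characteristic polynomial as A) gives
  χ_A(x) = x^4 + 8*x^3 + 24*x^2 + 32*x + 16
which factors as (x + 2)^4. The eigenvalues (with algebraic multiplicities) are λ = -2 with multiplicity 4.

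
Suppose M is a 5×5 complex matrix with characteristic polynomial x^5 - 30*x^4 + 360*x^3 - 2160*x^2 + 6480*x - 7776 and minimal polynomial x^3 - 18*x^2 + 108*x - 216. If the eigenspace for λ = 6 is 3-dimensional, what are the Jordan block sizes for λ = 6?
Block sizes for λ = 6: [3, 1, 1]

Step 1 — from the characteristic polynomial, algebraic multiplicity of λ = 6 is 5. From dim ker(M − (6)·I) = 3, there are exactly 3 Jordan blocks for λ = 6.
Step 2 — from the minimal polynomial, the factor (x − 6)^3 tells us the largest block for λ = 6 has size 3.
Step 3 — with total size 5, 3 blocks, and largest block 3, the block sizes (in nonincreasing order) are [3, 1, 1].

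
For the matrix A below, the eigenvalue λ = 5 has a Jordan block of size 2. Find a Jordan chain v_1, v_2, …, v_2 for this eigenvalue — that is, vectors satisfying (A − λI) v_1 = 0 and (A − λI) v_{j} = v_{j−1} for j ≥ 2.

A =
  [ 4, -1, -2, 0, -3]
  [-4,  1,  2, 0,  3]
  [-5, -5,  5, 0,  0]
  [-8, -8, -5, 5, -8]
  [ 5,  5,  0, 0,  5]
A Jordan chain for λ = 5 of length 2:
v_1 = (-2, 2, 0, -5, 0)ᵀ
v_2 = (0, 0, 1, 0, 0)ᵀ

Let N = A − (5)·I. We want v_2 with N^2 v_2 = 0 but N^1 v_2 ≠ 0; then v_{j-1} := N · v_j for j = 2, …, 2.

Pick v_2 = (0, 0, 1, 0, 0)ᵀ.
Then v_1 = N · v_2 = (-2, 2, 0, -5, 0)ᵀ.

Sanity check: (A − (5)·I) v_1 = (0, 0, 0, 0, 0)ᵀ = 0. ✓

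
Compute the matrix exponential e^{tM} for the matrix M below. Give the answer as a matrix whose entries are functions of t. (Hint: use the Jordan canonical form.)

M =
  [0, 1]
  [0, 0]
e^{tM} =
  [1, t]
  [0, 1]

Strategy: write M = P · J · P⁻¹ where J is a Jordan canonical form, so e^{tM} = P · e^{tJ} · P⁻¹, and e^{tJ} can be computed block-by-block.

M has Jordan form
J =
  [0, 1]
  [0, 0]
(up to reordering of blocks).

Per-block formulas:
  For a 2×2 Jordan block J_2(0): exp(t · J_2(0)) = e^(0t)·(I + t·N), where N is the 2×2 nilpotent shift.

After assembling e^{tJ} and conjugating by P, we get:

e^{tM} =
  [1, t]
  [0, 1]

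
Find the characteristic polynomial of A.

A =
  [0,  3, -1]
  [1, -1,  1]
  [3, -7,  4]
x^3 - 3*x^2 + 3*x - 1

Expanding det(x·I − A) (e.g. by cofactor expansion or by noting that A is similar to its Jordan form J, which has the same characteristic polynomial as A) gives
  χ_A(x) = x^3 - 3*x^2 + 3*x - 1
which factors as (x - 1)^3. The eigenvalues (with algebraic multiplicities) are λ = 1 with multiplicity 3.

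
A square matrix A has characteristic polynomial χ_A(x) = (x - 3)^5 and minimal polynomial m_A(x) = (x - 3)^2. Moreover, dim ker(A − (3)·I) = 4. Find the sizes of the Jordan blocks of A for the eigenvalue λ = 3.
Block sizes for λ = 3: [2, 1, 1, 1]

Step 1 — from the characteristic polynomial, algebraic multiplicity of λ = 3 is 5. From dim ker(A − (3)·I) = 4, there are exactly 4 Jordan blocks for λ = 3.
Step 2 — from the minimal polynomial, the factor (x − 3)^2 tells us the largest block for λ = 3 has size 2.
Step 3 — with total size 5, 4 blocks, and largest block 2, the block sizes (in nonincreasing order) are [2, 1, 1, 1].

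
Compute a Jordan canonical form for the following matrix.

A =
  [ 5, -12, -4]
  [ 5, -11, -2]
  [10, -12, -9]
J_2(-5) ⊕ J_1(-5)

The characteristic polynomial is
  det(x·I − A) = x^3 + 15*x^2 + 75*x + 125 = (x + 5)^3

Eigenvalues and multiplicities (the geometric multiplicity of λ is n − rank(A − λI), which equals the number of Jordan blocks for λ):
  λ = -5: algebraic multiplicity = 3, geometric multiplicity = 2

Determining the block sizes for each eigenvalue:
  λ = -5: 2 blocks summing to 3 forces exactly one block of size 2 and the rest size 1 → block sizes [2, 1]

Assembling the blocks gives a Jordan form
J =
  [-5,  1,  0]
  [ 0, -5,  0]
  [ 0,  0, -5]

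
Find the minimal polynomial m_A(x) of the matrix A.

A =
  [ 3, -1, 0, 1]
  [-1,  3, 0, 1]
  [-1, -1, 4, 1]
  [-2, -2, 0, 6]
x^2 - 8*x + 16

The characteristic polynomial is χ_A(x) = (x - 4)^4, so the eigenvalues are known. The minimal polynomial is
  m_A(x) = Π_λ (x − λ)^{k_λ}
where k_λ is the size of the *largest* Jordan block for λ (equivalently, the smallest k with (A − λI)^k v = 0 for every generalised eigenvector v of λ).

  λ = 4: largest Jordan block has size 2, contributing (x − 4)^2

So m_A(x) = (x - 4)^2 = x^2 - 8*x + 16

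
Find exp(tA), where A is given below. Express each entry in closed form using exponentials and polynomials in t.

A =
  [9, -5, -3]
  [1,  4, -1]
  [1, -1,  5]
e^{tA} =
  [t^2*exp(6*t)/2 + 3*t*exp(6*t) + exp(6*t), -t^2*exp(6*t) - 5*t*exp(6*t), -t^2*exp(6*t)/2 - 3*t*exp(6*t)]
  [t*exp(6*t), -2*t*exp(6*t) + exp(6*t), -t*exp(6*t)]
  [t^2*exp(6*t)/2 + t*exp(6*t), -t^2*exp(6*t) - t*exp(6*t), -t^2*exp(6*t)/2 - t*exp(6*t) + exp(6*t)]

Strategy: write A = P · J · P⁻¹ where J is a Jordan canonical form, so e^{tA} = P · e^{tJ} · P⁻¹, and e^{tJ} can be computed block-by-block.

A has Jordan form
J =
  [6, 1, 0]
  [0, 6, 1]
  [0, 0, 6]
(up to reordering of blocks).

Per-block formulas:
  For a 3×3 Jordan block J_3(6): exp(t · J_3(6)) = e^(6t)·(I + t·N + (t^2/2)·N^2), where N is the 3×3 nilpotent shift.

After assembling e^{tJ} and conjugating by P, we get:

e^{tA} =
  [t^2*exp(6*t)/2 + 3*t*exp(6*t) + exp(6*t), -t^2*exp(6*t) - 5*t*exp(6*t), -t^2*exp(6*t)/2 - 3*t*exp(6*t)]
  [t*exp(6*t), -2*t*exp(6*t) + exp(6*t), -t*exp(6*t)]
  [t^2*exp(6*t)/2 + t*exp(6*t), -t^2*exp(6*t) - t*exp(6*t), -t^2*exp(6*t)/2 - t*exp(6*t) + exp(6*t)]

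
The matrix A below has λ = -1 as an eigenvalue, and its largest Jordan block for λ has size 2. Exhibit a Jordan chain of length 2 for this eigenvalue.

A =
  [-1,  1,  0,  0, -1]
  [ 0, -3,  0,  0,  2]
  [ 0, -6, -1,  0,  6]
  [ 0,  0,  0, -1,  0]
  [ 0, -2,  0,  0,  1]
A Jordan chain for λ = -1 of length 2:
v_1 = (1, -2, -6, 0, -2)ᵀ
v_2 = (0, 1, 0, 0, 0)ᵀ

Let N = A − (-1)·I. We want v_2 with N^2 v_2 = 0 but N^1 v_2 ≠ 0; then v_{j-1} := N · v_j for j = 2, …, 2.

Pick v_2 = (0, 1, 0, 0, 0)ᵀ.
Then v_1 = N · v_2 = (1, -2, -6, 0, -2)ᵀ.

Sanity check: (A − (-1)·I) v_1 = (0, 0, 0, 0, 0)ᵀ = 0. ✓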